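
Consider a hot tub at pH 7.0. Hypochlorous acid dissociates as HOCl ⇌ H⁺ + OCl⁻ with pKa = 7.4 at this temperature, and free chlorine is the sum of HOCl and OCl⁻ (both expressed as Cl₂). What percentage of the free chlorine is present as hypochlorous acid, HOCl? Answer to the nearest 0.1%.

71.5%

[OCl⁻]/[HOCl] = 10^(pH − pKa) = 10^(7.0 − 7.4) = 10^-0.40 = 0.3981.
Fraction as HOCl = 1 / (1 + 0.3981) = 0.7153.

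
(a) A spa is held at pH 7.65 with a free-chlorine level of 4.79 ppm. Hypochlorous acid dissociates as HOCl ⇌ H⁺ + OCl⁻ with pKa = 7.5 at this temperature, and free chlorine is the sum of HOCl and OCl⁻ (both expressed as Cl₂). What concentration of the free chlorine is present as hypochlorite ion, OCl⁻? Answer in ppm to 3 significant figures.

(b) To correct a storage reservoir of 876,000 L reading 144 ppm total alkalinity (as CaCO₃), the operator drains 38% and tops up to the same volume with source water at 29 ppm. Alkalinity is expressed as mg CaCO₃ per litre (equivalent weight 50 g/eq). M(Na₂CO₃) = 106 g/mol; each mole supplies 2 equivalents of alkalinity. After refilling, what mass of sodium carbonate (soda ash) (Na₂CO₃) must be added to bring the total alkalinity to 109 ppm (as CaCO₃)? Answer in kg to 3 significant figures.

(a) 2.80 ppm; (b) 8.08 kg

(a) [OCl⁻]/[HOCl] = 10^(pH − pKa) = 10^(7.65 − 7.5) = 10^0.15 = 1.413.
(a) Fraction as HOCl = 1 / (1 + 1.413) = 0.4145.
(a) OCl⁻ = (1 − 0.4145) × 4.79 ppm = 2.805 ppm.

(b) After draining 38% and refilling: 144 × 0.62 + 29 × 0.38 = 100.3 ppm.
(b) Deficit to target: 109 − 100.3 = 8.7 mg/L.
(b) As CaCO₃: 8.7 mg/L × 876,000 L = 7621 g; ÷ 50 g/eq ÷ 2 = 76.21 mol Na₂CO₃.
(b) Mass: 76.21 × 106 = 8078 g.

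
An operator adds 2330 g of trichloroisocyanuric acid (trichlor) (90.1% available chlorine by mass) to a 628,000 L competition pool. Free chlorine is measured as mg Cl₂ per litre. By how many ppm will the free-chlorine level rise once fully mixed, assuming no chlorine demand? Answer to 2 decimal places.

Available chlorine delivered: 2330 g × 0.901 = 2099 g as Cl₂.
Concentration rise: 2099 g / 628,000 L = 3.343 mg/L = 3.34 ppm.

3.34 ppm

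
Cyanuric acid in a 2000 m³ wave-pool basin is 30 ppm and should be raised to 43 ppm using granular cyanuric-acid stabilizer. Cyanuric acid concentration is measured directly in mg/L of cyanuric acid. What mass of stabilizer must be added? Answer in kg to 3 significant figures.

Volume: 2000 m³ = 2,000,000 L.
CYA to add: (43 − 30) = 13 mg/L × 2,000,000 L = 26,000 g cyanuric acid.

26.0 kg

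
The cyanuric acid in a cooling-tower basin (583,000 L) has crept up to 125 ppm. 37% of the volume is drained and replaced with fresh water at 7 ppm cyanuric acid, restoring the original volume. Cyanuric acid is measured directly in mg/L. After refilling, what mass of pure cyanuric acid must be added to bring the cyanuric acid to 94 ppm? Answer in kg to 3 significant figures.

7.38 kg

After draining 37% and refilling: 125 × 0.63 + 7 × 0.37 = 81.34 ppm.
Deficit to target: 94 − 81.34 = 12.66 mg/L.
Mass: 12.66 mg/L × 583,000 L = 7381 g cyanuric acid.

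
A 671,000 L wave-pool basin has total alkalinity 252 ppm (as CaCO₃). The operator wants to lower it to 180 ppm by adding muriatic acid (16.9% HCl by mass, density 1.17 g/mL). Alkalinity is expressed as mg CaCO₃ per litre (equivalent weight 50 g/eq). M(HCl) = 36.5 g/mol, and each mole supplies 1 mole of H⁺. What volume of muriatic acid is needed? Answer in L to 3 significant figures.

178 L

Alkalinity to neutralize: (252 − 180) = 72 mg/L as CaCO₃ × 671,000 L = 48,310 g as CaCO₃.
Equivalents of H⁺ required: 48,310 ÷ 50 g/eq = 966.2 eq = 966.2 mol HCl.
Mass of HCl: 966.2 × 36.5 = 35,270 g.
Mass of 16.9% solution: 35,270 / 0.169 = 208,700 g.
Volume: 208,700 g ÷ 1.17 g/mL = 178,400 mL.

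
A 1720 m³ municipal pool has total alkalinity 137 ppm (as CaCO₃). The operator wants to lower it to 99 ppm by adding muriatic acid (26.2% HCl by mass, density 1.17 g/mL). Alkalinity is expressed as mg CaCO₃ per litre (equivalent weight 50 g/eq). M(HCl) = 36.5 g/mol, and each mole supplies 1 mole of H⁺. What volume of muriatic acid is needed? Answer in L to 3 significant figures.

156 L

Volume: 1720 m³ = 1,720,000 L.
Alkalinity to neutralize: (137 − 99) = 38 mg/L as CaCO₃ × 1,720,000 L = 65,360 g as CaCO₃.
Equivalents of H⁺ required: 65,360 ÷ 50 g/eq = 1307 eq = 1307 mol HCl.
Mass of HCl: 1307 × 36.5 = 47,710 g.
Mass of 26.2% solution: 47,710 / 0.262 = 182,100 g.
Volume: 182,100 g ÷ 1.17 g/mL = 155,600 mL.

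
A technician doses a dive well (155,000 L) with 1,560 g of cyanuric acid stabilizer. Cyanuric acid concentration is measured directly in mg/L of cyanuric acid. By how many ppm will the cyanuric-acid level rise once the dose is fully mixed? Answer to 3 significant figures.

10.1 ppm

Rise: 1,560 g / 155,000 L × 1000 = 10.06 mg/L.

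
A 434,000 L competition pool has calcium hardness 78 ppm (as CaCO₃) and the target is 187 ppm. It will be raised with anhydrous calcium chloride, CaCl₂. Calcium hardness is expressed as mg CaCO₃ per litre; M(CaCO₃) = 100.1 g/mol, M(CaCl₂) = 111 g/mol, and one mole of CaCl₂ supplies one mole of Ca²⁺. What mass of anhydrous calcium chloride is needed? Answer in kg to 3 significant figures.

Hardness to add: (187 − 78) = 109 mg/L as CaCO₃ × 434,000 L = 47,310 g as CaCO₃.
Moles of Ca²⁺ (1 mol Ca²⁺ ≡ 1 mol CaCO₃): 47,310 / 100.1 g/mol = 472.6 mol.
Mass of CaCl₂: 472.6 × 111 = 52,460 g.

52.5 kg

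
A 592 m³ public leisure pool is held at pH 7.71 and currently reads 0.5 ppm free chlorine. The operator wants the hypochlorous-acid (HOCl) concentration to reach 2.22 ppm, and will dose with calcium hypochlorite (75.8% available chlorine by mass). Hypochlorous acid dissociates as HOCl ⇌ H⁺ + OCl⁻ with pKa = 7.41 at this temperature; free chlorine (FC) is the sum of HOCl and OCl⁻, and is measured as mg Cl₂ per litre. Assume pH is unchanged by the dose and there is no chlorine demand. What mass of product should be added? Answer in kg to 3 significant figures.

4.80 kg

Volume: 592 m³ = 592,000 L.
[OCl⁻]/[HOCl] = 10^(pH − pKa) = 10^(7.71 − 7.41) = 1.995; fraction as HOCl = 1/(1 + 1.995) = 0.3339.
Free chlorine required for 2.22 ppm HOCl: 2.22 / 0.3339 = 6.649 ppm.
FC to add: 6.649 − 0.5 = 6.149 mg/L as Cl₂.
Cl₂ equivalent: 6.149 mg/L × 592,000 L = 3640 g.
Product at 75.8% available Cl: 3640 / 0.758 = 4803 g.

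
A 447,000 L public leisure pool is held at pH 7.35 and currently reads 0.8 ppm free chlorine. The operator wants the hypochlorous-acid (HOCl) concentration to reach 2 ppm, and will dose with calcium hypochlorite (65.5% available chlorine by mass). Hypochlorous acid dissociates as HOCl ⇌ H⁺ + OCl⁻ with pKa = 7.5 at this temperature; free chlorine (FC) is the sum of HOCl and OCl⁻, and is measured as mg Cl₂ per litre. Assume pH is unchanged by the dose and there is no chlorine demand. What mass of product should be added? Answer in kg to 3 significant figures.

1.79 kg

[OCl⁻]/[HOCl] = 10^(pH − pKa) = 10^(7.35 − 7.5) = 0.7079; fraction as HOCl = 1/(1 + 0.7079) = 0.5855.
Free chlorine required for 2 ppm HOCl: 2 / 0.5855 = 3.416 ppm.
FC to add: 3.416 − 0.8 = 2.616 mg/L as Cl₂.
Cl₂ equivalent: 2.616 mg/L × 447,000 L = 1169 g.
Product at 65.5% available Cl: 1169 / 0.655 = 1785 g.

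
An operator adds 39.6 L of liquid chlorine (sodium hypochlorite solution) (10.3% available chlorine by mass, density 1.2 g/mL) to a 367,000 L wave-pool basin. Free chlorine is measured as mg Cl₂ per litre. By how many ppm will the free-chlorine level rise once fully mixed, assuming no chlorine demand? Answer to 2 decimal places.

Mass of solution: 39.6 L × 1000 mL/L × 1.2 g/mL = 47,520 g.
Available chlorine delivered: 47,520 g × 0.103 = 4895 g as Cl₂.
Concentration rise: 4895 g / 367,000 L = 13.34 mg/L = 13.34 ppm.

13.34 ppm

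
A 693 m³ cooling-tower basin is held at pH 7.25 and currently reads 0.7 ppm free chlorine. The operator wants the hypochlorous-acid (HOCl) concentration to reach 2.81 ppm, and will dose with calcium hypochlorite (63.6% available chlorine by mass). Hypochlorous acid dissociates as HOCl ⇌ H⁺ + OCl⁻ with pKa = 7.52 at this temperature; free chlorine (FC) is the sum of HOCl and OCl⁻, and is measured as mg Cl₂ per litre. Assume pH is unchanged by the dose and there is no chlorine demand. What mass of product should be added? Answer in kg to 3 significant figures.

3.94 kg

Volume: 693 m³ = 693,000 L.
[OCl⁻]/[HOCl] = 10^(pH − pKa) = 10^(7.25 − 7.52) = 0.537; fraction as HOCl = 1/(1 + 0.537) = 0.6506.
Free chlorine required for 2.81 ppm HOCl: 2.81 / 0.6506 = 4.319 ppm.
FC to add: 4.319 − 0.7 = 3.619 mg/L as Cl₂.
Cl₂ equivalent: 3.619 mg/L × 693,000 L = 2508 g.
Product at 63.6% available Cl: 2508 / 0.636 = 3943 g.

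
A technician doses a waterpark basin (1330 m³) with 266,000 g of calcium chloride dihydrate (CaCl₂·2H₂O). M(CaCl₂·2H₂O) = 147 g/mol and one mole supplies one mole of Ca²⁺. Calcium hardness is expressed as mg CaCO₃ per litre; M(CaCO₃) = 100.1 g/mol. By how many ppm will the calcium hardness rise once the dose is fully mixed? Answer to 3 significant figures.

136 ppm

Volume: 1330 m³ = 1,330,000 L.
Moles of Ca²⁺: 266,000 g ÷ 147 g/mol = 1810 mol.
As CaCO₃: 1810 mol × 100.1 g/mol = 181,100 g.
Rise: 181,100 g / 1,330,000 L × 1000 = 136.2 mg/L.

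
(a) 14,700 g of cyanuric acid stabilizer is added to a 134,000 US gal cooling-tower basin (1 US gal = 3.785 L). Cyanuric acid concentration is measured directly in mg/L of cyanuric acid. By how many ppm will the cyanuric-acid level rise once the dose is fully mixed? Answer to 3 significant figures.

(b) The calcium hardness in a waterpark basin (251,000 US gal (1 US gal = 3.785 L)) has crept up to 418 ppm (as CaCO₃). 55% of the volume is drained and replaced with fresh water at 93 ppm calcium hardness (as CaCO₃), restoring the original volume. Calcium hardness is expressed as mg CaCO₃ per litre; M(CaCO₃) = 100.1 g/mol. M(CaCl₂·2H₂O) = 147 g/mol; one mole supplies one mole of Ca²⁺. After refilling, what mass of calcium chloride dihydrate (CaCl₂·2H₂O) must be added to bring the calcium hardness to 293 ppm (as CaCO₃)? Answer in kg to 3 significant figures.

(a) 29.0 ppm; (b) 75.0 kg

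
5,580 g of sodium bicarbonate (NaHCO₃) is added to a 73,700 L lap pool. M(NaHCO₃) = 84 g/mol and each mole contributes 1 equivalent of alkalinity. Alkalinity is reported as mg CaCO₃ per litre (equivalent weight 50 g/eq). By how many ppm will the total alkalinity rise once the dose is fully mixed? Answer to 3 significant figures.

45.1 ppm

Moles of NaHCO₃: 5,580 g ÷ 84 g/mol = 66.43 mol → 66.43 eq of alkalinity.
As CaCO₃: 66.43 eq × 50 g/eq = 3321 g.
Rise: 3321 g / 73,700 L × 1000 = 45.07 mg/L.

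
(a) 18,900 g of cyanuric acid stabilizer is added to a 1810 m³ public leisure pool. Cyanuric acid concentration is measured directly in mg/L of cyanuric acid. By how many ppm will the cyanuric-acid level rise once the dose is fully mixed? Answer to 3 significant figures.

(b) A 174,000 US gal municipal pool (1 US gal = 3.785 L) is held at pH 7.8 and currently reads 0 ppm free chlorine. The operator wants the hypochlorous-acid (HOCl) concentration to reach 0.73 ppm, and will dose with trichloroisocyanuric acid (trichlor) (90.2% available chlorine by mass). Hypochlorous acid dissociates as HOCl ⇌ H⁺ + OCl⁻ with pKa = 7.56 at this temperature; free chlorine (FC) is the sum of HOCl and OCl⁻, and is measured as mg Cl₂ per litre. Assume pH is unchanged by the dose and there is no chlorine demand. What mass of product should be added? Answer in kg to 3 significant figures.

(a) Volume: 1810 m³ = 1,810,000 L.
(a) Rise: 18,900 g / 1,810,000 L × 1000 = 10.44 mg/L.

(b) Volume: 174,000 US gal × 3.785 L/gal = 658,590 L.
(b) [OCl⁻]/[HOCl] = 10^(pH − pKa) = 10^(7.8 − 7.56) = 1.738; fraction as HOCl = 1/(1 + 1.738) = 0.3653.
(b) Free chlorine required for 0.73 ppm HOCl: 0.73 / 0.3653 = 1.999 ppm.
(b) FC to add: 1.999 − 0 = 1.999 mg/L as Cl₂.
(b) Cl₂ equivalent: 1.999 mg/L × 658,590 L = 1316 g.
(b) Product at 90.2% available Cl: 1316 / 0.902 = 1459 g.

(a) 10.4 ppm; (b) 1.46 kg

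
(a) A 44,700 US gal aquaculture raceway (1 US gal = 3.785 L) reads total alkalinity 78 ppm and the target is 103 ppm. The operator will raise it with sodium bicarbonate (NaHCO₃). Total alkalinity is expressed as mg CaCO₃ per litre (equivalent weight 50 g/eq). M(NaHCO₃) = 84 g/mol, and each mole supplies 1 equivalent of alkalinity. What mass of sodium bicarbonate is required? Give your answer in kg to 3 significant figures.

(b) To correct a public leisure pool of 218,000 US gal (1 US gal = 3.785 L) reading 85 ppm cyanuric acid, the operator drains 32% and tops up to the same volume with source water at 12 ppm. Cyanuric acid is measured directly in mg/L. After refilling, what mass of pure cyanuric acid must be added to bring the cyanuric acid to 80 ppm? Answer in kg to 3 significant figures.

(a) Volume: 44,700 US gal × 3.785 L/gal = 169,190 L.
(a) Alkalinity to add: (103 − 78) = 25 mg/L as CaCO₃ × 169,190 L = 4230 g as CaCO₃.
(a) Equivalents: 4230 g ÷ 50 g/eq = 84.59 eq.
(a) NaHCO₃ supplies 1 eq per mole → 84.59 mol.
(a) Mass: 84.59 mol × 84 g/mol = 7106 g.

(b) Volume: 218,000 US gal × 3.785 L/gal = 825,130 L.
(b) After draining 32% and refilling: 85 × 0.68 + 12 × 0.32 = 61.64 ppm.
(b) Deficit to target: 80 − 61.64 = 18.36 mg/L.
(b) Mass: 18.36 mg/L × 825,130 L = 15,150 g cyanuric acid.

(a) 7.11 kg; (b) 15.1 kg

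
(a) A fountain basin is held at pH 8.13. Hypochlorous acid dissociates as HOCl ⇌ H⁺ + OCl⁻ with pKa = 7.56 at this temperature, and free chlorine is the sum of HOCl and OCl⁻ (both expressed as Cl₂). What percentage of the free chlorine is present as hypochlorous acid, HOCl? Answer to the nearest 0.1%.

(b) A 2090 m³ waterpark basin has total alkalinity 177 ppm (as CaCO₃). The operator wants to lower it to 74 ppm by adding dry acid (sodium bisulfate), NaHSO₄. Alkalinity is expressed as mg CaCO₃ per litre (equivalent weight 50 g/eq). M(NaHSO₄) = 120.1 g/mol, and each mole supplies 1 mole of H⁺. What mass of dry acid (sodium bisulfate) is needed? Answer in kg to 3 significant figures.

(a) 21.2%; (b) 517 kg

(a) [OCl⁻]/[HOCl] = 10^(pH − pKa) = 10^(8.13 − 7.56) = 10^0.57 = 3.715.
(a) Fraction as HOCl = 1 / (1 + 3.715) = 0.2121.

(b) Volume: 2090 m³ = 2,090,000 L.
(b) Alkalinity to neutralize: (177 − 74) = 103 mg/L as CaCO₃ × 2,090,000 L = 215,300 g as CaCO₃.
(b) Equivalents of H⁺ required: 215,300 ÷ 50 g/eq = 4305 eq = 4305 mol NaHSO₄.
(b) Mass of NaHSO₄: 4305 × 120.1 = 517,100 g.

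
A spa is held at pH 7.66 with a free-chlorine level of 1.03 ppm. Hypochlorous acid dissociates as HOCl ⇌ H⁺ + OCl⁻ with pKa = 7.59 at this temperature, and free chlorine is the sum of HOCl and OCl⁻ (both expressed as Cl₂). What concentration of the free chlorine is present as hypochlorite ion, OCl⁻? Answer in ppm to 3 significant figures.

[OCl⁻]/[HOCl] = 10^(pH − pKa) = 10^(7.66 − 7.59) = 10^0.07 = 1.175.
Fraction as HOCl = 1 / (1 + 1.175) = 0.4598.
OCl⁻ = (1 − 0.4598) × 1.03 ppm = 0.5564 ppm.

0.556 ppm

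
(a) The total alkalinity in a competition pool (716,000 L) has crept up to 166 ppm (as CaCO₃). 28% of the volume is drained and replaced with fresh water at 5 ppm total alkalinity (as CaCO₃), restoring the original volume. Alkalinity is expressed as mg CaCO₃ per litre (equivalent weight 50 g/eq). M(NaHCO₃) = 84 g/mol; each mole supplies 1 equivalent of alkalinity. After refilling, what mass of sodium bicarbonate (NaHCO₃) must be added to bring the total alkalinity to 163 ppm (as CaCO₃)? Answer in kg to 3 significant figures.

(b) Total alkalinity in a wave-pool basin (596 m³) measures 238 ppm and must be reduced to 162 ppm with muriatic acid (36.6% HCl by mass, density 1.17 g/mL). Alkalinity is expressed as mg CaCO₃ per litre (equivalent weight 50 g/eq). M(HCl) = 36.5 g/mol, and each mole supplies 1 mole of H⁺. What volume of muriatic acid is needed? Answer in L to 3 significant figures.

(a) 50.6 kg; (b) 77.2 L

(a) After draining 28% and refilling: 166 × 0.72 + 5 × 0.28 = 120.92 ppm.
(a) Deficit to target: 163 − 120.92 = 42.08 mg/L.
(a) As CaCO₃: 42.08 mg/L × 716,000 L = 30,130 g; ÷ 50 g/eq ÷ 1 = 602.6 mol NaHCO₃.
(a) Mass: 602.6 × 84 = 50,620 g.

(b) Volume: 596 m³ = 596,000 L.
(b) Alkalinity to neutralize: (238 − 162) = 76 mg/L as CaCO₃ × 596,000 L = 45,300 g as CaCO₃.
(b) Equivalents of H⁺ required: 45,300 ÷ 50 g/eq = 905.9 eq = 905.9 mol HCl.
(b) Mass of HCl: 905.9 × 36.5 = 33,070 g.
(b) Mass of 36.6% solution: 33,070 / 0.366 = 90,340 g.
(b) Volume: 90,340 g ÷ 1.17 g/mL = 77,220 mL.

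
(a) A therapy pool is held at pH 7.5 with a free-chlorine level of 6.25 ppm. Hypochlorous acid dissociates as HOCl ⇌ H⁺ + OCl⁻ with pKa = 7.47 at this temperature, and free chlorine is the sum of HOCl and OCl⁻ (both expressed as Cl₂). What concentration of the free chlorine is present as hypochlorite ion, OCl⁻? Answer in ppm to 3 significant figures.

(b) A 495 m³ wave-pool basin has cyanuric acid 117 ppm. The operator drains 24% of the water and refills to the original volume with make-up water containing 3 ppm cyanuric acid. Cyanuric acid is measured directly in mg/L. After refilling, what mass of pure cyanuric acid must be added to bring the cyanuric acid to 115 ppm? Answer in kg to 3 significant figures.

(a) [OCl⁻]/[HOCl] = 10^(pH − pKa) = 10^(7.5 − 7.47) = 10^0.03 = 1.072.
(a) Fraction as HOCl = 1 / (1 + 1.072) = 0.4827.
(a) OCl⁻ = (1 − 0.4827) × 6.25 ppm = 3.233 ppm.

(b) Volume: 495 m³ = 495,000 L.
(b) After draining 24% and refilling: 117 × 0.76 + 3 × 0.24 = 89.64 ppm.
(b) Deficit to target: 115 − 89.64 = 25.36 mg/L.
(b) Mass: 25.36 mg/L × 495,000 L = 12,550 g cyanuric acid.

(a) 3.23 ppm; (b) 12.6 kg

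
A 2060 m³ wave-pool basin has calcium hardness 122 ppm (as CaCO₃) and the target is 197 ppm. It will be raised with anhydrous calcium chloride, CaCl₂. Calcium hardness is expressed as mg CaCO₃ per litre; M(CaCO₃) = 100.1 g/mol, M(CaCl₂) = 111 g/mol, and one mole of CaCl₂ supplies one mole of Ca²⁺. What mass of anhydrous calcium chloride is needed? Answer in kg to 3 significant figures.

171 kg

Volume: 2060 m³ = 2,060,000 L.
Hardness to add: (197 − 122) = 75 mg/L as CaCO₃ × 2,060,000 L = 154,500 g as CaCO₃.
Moles of Ca²⁺ (1 mol Ca²⁺ ≡ 1 mol CaCO₃): 154,500 / 100.1 g/mol = 1543 mol.
Mass of CaCl₂: 1543 × 111 = 171,300 g.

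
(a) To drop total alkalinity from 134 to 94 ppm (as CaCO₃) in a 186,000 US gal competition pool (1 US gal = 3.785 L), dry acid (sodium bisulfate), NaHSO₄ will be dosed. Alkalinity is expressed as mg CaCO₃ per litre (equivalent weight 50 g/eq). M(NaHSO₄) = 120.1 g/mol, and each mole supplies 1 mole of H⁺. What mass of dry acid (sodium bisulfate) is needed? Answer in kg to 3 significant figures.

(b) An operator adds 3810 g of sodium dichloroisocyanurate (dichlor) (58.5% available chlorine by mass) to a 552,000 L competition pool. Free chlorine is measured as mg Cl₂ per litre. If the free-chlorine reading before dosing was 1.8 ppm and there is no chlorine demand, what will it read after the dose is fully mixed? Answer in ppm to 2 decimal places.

(a) 67.6 kg; (b) 5.84 ppm

(a) Volume: 186,000 US gal × 3.785 L/gal = 704,010 L.
(a) Alkalinity to neutralize: (134 − 94) = 40 mg/L as CaCO₃ × 704,010 L = 28,160 g as CaCO₃.
(a) Equivalents of H⁺ required: 28,160 ÷ 50 g/eq = 563.2 eq = 563.2 mol NaHSO₄.
(a) Mass of NaHSO₄: 563.2 × 120.1 = 67,640 g.

(b) Available chlorine delivered: 3810 g × 0.585 = 2229 g as Cl₂.
(b) Concentration rise: 2229 g / 552,000 L = 4.038 mg/L = 4.04 ppm.
(b) Final FC: 1.8 + 4.04 = 5.84 ppm.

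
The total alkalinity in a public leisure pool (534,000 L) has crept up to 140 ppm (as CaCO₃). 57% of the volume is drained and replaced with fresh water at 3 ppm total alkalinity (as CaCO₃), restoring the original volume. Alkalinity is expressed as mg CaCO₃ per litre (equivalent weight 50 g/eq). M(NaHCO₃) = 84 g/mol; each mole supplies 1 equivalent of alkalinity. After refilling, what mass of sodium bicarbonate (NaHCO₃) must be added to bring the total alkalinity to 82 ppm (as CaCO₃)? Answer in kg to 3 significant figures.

18.0 kg

After draining 57% and refilling: 140 × 0.43 + 3 × 0.57 = 61.91 ppm.
Deficit to target: 82 − 61.91 = 20.09 mg/L.
As CaCO₃: 20.09 mg/L × 534,000 L = 10,730 g; ÷ 50 g/eq ÷ 1 = 214.6 mol NaHCO₃.
Mass: 214.6 × 84 = 18,020 g.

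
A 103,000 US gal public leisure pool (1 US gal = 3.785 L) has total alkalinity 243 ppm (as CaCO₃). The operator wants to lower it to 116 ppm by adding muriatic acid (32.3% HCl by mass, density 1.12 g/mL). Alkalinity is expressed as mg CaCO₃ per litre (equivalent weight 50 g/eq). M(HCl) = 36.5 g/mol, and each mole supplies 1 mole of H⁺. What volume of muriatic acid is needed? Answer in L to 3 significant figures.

99.9 L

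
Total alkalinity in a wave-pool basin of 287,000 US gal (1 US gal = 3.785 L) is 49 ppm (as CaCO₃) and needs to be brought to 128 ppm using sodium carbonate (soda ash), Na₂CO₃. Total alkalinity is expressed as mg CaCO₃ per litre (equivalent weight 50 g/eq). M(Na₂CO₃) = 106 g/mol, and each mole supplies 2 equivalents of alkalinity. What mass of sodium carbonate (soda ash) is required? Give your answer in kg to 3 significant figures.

Volume: 287,000 US gal × 3.785 L/gal = 1,086,295 L.
Alkalinity to add: (128 − 49) = 79 mg/L as CaCO₃ × 1,086,295 L = 85,820 g as CaCO₃.
Equivalents: 85,820 g ÷ 50 g/eq = 1716 eq.
Each mole of Na₂CO₃ supplies 2 eq, so 1716 / 2 = 858.2 mol.
Mass: 858.2 mol × 106 g/mol = 90,970 g.

91.0 kg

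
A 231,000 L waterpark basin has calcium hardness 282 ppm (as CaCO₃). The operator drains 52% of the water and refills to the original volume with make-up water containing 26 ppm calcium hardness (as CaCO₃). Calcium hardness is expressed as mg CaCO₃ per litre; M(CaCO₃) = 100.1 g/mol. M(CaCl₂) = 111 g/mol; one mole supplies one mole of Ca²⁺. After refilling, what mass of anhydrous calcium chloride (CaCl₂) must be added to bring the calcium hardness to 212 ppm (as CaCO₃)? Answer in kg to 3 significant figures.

After draining 52% and refilling: 282 × 0.48 + 26 × 0.52 = 148.88 ppm.
Deficit to target: 212 − 148.88 = 63.12 mg/L.
As CaCO₃: 63.12 mg/L × 231,000 L = 14,580 g; ÷ 100.1 = 145.7 mol Ca²⁺.
Mass: 145.7 × 111 = 16,170 g.

16.2 kg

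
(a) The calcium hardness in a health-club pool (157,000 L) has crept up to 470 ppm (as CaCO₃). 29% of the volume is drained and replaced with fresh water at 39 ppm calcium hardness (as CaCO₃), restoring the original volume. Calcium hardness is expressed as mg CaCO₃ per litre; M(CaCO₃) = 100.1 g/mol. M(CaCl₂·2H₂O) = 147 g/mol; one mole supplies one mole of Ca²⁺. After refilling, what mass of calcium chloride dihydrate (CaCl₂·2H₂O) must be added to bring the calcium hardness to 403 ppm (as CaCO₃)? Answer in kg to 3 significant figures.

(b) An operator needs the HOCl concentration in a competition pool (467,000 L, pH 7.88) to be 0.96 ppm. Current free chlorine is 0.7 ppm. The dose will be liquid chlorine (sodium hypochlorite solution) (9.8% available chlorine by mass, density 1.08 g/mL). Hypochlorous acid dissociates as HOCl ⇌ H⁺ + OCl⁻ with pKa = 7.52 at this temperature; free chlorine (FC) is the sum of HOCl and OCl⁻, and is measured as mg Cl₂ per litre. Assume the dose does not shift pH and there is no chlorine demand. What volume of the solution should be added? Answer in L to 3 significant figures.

(a) 13.4 kg; (b) 10.9 L

(a) After draining 29% and refilling: 470 × 0.71 + 39 × 0.29 = 345.01 ppm.
(a) Deficit to target: 403 − 345.01 = 57.99 mg/L.
(a) As CaCO₃: 57.99 mg/L × 157,000 L = 9104 g; ÷ 100.1 = 90.95 mol Ca²⁺.
(a) Mass: 90.95 × 147 = 13,370 g.

(b) [OCl⁻]/[HOCl] = 10^(pH − pKa) = 10^(7.88 − 7.52) = 2.291; fraction as HOCl = 1/(1 + 2.291) = 0.3039.
(b) Free chlorine required for 0.96 ppm HOCl: 0.96 / 0.3039 = 3.159 ppm.
(b) FC to add: 3.159 − 0.7 = 2.459 mg/L as Cl₂.
(b) Cl₂ equivalent: 2.459 mg/L × 467,000 L = 1148 g.
(b) Product at 9.8% available Cl: 1148 / 0.098 = 11,720 g.
(b) Volume: 11,720 g ÷ 1.08 g/mL = 10,850 mL.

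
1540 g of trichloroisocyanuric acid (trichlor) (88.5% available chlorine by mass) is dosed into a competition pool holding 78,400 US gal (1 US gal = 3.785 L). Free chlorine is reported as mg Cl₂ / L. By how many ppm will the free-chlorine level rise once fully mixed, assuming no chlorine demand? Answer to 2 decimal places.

4.59 ppm

Volume: 78,400 US gal × 3.785 L/gal = 296,744 L.
Available chlorine delivered: 1540 g × 0.885 = 1363 g as Cl₂.
Concentration rise: 1363 g / 296,744 L = 4.593 mg/L = 4.59 ppm.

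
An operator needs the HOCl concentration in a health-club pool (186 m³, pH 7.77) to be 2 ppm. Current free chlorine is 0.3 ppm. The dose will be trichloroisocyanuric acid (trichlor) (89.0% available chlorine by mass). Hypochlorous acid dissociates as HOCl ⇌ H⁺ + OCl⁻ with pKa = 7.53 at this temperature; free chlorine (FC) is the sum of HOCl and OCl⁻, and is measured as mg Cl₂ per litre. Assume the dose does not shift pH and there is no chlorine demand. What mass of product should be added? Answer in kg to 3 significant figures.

Volume: 186 m³ = 186,000 L.
[OCl⁻]/[HOCl] = 10^(pH − pKa) = 10^(7.77 − 7.53) = 1.738; fraction as HOCl = 1/(1 + 1.738) = 0.3653.
Free chlorine required for 2 ppm HOCl: 2 / 0.3653 = 5.476 ppm.
FC to add: 5.476 − 0.3 = 5.176 mg/L as Cl₂.
Cl₂ equivalent: 5.176 mg/L × 186,000 L = 962.7 g.
Product at 89.0% available Cl: 962.7 / 0.89 = 1082 g.

1.08 kg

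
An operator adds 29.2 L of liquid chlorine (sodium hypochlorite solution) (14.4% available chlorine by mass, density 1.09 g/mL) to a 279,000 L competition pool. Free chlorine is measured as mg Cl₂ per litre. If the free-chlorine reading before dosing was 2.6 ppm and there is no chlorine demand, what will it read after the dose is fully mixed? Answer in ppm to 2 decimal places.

19.03 ppm

Mass of solution: 29.2 L × 1000 mL/L × 1.09 g/mL = 31,830 g.
Available chlorine delivered: 31,830 g × 0.144 = 4583 g as Cl₂.
Concentration rise: 4583 g / 279,000 L = 16.43 mg/L = 16.43 ppm.
Final FC: 2.6 + 16.43 = 19.03 ppm.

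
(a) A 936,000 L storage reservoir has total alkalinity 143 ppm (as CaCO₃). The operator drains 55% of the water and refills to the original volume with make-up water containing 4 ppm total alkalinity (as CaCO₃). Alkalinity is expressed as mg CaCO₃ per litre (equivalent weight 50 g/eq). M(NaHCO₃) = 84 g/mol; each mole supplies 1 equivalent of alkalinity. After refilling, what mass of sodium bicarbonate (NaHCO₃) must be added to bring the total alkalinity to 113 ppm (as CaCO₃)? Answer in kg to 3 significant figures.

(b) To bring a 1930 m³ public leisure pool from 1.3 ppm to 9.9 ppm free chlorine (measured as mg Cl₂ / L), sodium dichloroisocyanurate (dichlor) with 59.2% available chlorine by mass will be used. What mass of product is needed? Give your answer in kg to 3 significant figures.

(a) After draining 55% and refilling: 143 × 0.45 + 4 × 0.55 = 66.55 ppm.
(a) Deficit to target: 113 − 66.55 = 46.45 mg/L.
(a) As CaCO₃: 46.45 mg/L × 936,000 L = 43,480 g; ÷ 50 g/eq ÷ 1 = 869.5 mol NaHCO₃.
(a) Mass: 869.5 × 84 = 73,040 g.

(b) Volume: 1930 m³ = 1,930,000 L.
(b) Chlorine deficit: 9.9 − 1.3 = 8.6 ppm = 8.6 mg/L as Cl₂.
(b) Cl₂ equivalent needed: 8.6 mg/L × 1,930,000 L = 16,600,000 mg = 16,600 g.
(b) Product at 59.2% available chlorine: 16,600 / 0.592 = 28,040 g.

(a) 73.0 kg; (b) 28.0 kg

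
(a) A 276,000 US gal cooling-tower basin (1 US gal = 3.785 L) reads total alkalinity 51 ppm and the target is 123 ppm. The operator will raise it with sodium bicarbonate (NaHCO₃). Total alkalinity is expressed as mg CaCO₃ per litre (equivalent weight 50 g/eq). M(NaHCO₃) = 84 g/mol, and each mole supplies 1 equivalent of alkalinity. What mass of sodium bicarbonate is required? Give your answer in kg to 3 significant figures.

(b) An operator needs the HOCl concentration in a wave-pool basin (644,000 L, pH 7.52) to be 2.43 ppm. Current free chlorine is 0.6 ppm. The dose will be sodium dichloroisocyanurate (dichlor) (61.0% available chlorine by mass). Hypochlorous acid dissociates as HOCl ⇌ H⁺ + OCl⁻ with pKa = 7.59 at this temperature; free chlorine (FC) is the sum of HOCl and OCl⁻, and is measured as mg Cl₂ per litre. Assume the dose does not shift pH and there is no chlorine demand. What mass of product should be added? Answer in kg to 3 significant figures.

(a) Volume: 276,000 US gal × 3.785 L/gal = 1,044,660 L.
(a) Alkalinity to add: (123 − 51) = 72 mg/L as CaCO₃ × 1,044,660 L = 75,220 g as CaCO₃.
(a) Equivalents: 75,220 g ÷ 50 g/eq = 1504 eq.
(a) NaHCO₃ supplies 1 eq per mole → 1504 mol.
(a) Mass: 1504 mol × 84 g/mol = 126,400 g.

(b) [OCl⁻]/[HOCl] = 10^(pH − pKa) = 10^(7.52 − 7.59) = 0.8511; fraction as HOCl = 1/(1 + 0.8511) = 0.5402.
(b) Free chlorine required for 2.43 ppm HOCl: 2.43 / 0.5402 = 4.498 ppm.
(b) FC to add: 4.498 − 0.6 = 3.898 mg/L as Cl₂.
(b) Cl₂ equivalent: 3.898 mg/L × 644,000 L = 2510 g.
(b) Product at 61.0% available Cl: 2510 / 0.61 = 4116 g.

(a) 126 kg; (b) 4.12 kg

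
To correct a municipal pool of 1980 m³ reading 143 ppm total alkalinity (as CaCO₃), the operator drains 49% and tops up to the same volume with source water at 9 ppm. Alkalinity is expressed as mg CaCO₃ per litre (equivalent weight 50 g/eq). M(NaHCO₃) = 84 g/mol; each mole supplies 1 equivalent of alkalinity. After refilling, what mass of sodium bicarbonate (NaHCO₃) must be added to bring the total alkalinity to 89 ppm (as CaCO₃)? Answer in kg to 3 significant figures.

Volume: 1980 m³ = 1,980,000 L.
After draining 49% and refilling: 143 × 0.51 + 9 × 0.49 = 77.34 ppm.
Deficit to target: 89 − 77.34 = 11.66 mg/L.
As CaCO₃: 11.66 mg/L × 1,980,000 L = 23,090 g; ÷ 50 g/eq ÷ 1 = 461.7 mol NaHCO₃.
Mass: 461.7 × 84 = 38,790 g.

38.8 kg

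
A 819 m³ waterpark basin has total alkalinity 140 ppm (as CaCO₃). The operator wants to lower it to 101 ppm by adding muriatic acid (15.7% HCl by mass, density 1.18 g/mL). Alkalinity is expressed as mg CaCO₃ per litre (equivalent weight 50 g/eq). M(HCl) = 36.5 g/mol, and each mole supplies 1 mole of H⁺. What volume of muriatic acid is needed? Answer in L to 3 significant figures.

Volume: 819 m³ = 819,000 L.
Alkalinity to neutralize: (140 − 101) = 39 mg/L as CaCO₃ × 819,000 L = 31,940 g as CaCO₃.
Equivalents of H⁺ required: 31,940 ÷ 50 g/eq = 638.8 eq = 638.8 mol HCl.
Mass of HCl: 638.8 × 36.5 = 23,320 g.
Mass of 15.7% solution: 23,320 / 0.157 = 148,500 g.
Volume: 148,500 g ÷ 1.18 g/mL = 125,900 mL.

126 L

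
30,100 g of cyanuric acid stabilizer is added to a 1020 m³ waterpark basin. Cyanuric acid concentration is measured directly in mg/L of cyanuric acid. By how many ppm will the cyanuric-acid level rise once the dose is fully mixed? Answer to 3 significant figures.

29.5 ppm

Volume: 1020 m³ = 1,020,000 L.
Rise: 30,100 g / 1,020,000 L × 1000 = 29.51 mg/L.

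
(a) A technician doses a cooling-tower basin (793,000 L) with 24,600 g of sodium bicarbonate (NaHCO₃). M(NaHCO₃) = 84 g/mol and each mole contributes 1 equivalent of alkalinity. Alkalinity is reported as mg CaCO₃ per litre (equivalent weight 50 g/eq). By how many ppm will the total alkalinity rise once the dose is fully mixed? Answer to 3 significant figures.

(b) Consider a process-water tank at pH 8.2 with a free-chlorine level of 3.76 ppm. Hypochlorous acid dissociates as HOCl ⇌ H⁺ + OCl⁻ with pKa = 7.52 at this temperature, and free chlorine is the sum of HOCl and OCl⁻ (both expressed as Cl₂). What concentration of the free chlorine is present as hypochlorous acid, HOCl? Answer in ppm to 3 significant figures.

(a) 18.5 ppm; (b) 0.650 ppm

(a) Moles of NaHCO₃: 24,600 g ÷ 84 g/mol = 292.9 mol → 292.9 eq of alkalinity.
(a) As CaCO₃: 292.9 eq × 50 g/eq = 14,640 g.
(a) Rise: 14,640 g / 793,000 L × 1000 = 18.47 mg/L.

(b) [OCl⁻]/[HOCl] = 10^(pH − pKa) = 10^(8.2 − 7.52) = 10^0.68 = 4.786.
(b) Fraction as HOCl = 1 / (1 + 4.786) = 0.1728.
(b) HOCl = 0.1728 × 3.76 ppm = 0.6498 ppm.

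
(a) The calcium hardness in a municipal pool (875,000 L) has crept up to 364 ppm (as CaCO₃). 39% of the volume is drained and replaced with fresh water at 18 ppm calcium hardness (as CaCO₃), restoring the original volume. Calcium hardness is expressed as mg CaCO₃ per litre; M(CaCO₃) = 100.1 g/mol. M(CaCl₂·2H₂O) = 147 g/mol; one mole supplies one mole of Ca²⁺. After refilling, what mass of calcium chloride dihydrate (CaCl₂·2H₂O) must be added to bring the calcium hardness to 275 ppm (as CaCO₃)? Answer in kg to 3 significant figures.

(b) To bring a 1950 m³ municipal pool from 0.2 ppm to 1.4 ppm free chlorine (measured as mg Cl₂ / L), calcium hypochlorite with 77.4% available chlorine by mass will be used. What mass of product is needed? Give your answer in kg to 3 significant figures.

(a) After draining 39% and refilling: 364 × 0.61 + 18 × 0.39 = 229.06 ppm.
(a) Deficit to target: 275 − 229.06 = 45.94 mg/L.
(a) As CaCO₃: 45.94 mg/L × 875,000 L = 40,200 g; ÷ 100.1 = 401.6 mol Ca²⁺.
(a) Mass: 401.6 × 147 = 59,030 g.

(b) Volume: 1950 m³ = 1,950,000 L.
(b) Chlorine deficit: 1.4 − 0.2 = 1.2 ppm = 1.2 mg/L as Cl₂.
(b) Cl₂ equivalent needed: 1.2 mg/L × 1,950,000 L = 2,340,000 mg = 2340 g.
(b) Product at 77.4% available chlorine: 2340 / 0.774 = 3023 g.

(a) 59.0 kg; (b) 3.02 kg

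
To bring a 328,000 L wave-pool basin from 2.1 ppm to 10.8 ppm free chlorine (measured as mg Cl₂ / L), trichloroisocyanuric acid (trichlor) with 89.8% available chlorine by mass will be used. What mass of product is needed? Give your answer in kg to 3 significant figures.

Chlorine deficit: 10.8 − 2.1 = 8.7 ppm = 8.7 mg/L as Cl₂.
Cl₂ equivalent needed: 8.7 mg/L × 328,000 L = 2,854,000 mg = 2854 g.
Product at 89.8% available chlorine: 2854 / 0.898 = 3178 g.

3.18 kg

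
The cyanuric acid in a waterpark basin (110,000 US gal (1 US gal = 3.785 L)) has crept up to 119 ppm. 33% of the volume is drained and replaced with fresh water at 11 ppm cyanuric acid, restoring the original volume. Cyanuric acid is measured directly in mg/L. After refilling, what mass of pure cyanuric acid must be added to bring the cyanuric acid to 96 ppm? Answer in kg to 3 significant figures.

5.26 kg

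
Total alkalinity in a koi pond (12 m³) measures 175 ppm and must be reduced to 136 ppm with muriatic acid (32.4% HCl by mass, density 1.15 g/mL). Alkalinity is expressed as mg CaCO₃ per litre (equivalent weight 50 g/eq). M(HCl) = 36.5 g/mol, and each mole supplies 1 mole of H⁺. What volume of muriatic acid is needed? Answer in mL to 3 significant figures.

Volume: 12 m³ = 12,000 L.
Alkalinity to neutralize: (175 − 136) = 39 mg/L as CaCO₃ × 12,000 L = 468 g as CaCO₃.
Equivalents of H⁺ required: 468 ÷ 50 g/eq = 9.36 eq = 9.36 mol HCl.
Mass of HCl: 9.36 × 36.5 = 341.6 g.
Mass of 32.4% solution: 341.6 / 0.324 = 1054 g.
Volume: 1054 g ÷ 1.15 g/mL = 916.9 mL.

917 mL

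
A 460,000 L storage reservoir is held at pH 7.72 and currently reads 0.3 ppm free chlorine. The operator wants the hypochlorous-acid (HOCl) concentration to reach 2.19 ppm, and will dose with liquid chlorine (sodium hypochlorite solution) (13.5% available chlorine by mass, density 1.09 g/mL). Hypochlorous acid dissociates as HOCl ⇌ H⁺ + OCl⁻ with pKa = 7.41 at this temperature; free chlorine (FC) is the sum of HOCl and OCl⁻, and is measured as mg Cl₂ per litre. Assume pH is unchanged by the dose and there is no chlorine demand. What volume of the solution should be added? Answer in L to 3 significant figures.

19.9 L

[OCl⁻]/[HOCl] = 10^(pH − pKa) = 10^(7.72 − 7.41) = 2.042; fraction as HOCl = 1/(1 + 2.042) = 0.3288.
Free chlorine required for 2.19 ppm HOCl: 2.19 / 0.3288 = 6.661 ppm.
FC to add: 6.661 − 0.3 = 6.361 mg/L as Cl₂.
Cl₂ equivalent: 6.361 mg/L × 460,000 L = 2926 g.
Product at 13.5% available Cl: 2926 / 0.135 = 21,680 g.
Volume: 21,680 g ÷ 1.09 g/mL = 19,890 mL.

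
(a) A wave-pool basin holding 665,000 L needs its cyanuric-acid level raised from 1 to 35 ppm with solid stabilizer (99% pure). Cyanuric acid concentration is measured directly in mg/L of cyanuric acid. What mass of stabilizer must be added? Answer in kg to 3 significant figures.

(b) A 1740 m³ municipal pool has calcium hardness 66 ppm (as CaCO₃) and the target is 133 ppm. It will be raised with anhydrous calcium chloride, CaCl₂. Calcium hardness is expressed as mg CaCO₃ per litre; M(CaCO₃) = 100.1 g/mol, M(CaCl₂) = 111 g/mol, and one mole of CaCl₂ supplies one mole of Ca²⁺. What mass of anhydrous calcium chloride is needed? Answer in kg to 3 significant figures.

(a) CYA to add: (35 − 1) = 34 mg/L × 665,000 L = 22,610 g cyanuric acid.
(a) At 99% purity: 22,610 / 0.99 = 22,840 g product.

(b) Volume: 1740 m³ = 1,740,000 L.
(b) Hardness to add: (133 − 66) = 67 mg/L as CaCO₃ × 1,740,000 L = 116,600 g as CaCO₃.
(b) Moles of Ca²⁺ (1 mol Ca²⁺ ≡ 1 mol CaCO₃): 116,600 / 100.1 g/mol = 1165 mol.
(b) Mass of CaCl₂: 1165 × 111 = 129,300 g.

(a) 22.8 kg; (b) 129 kg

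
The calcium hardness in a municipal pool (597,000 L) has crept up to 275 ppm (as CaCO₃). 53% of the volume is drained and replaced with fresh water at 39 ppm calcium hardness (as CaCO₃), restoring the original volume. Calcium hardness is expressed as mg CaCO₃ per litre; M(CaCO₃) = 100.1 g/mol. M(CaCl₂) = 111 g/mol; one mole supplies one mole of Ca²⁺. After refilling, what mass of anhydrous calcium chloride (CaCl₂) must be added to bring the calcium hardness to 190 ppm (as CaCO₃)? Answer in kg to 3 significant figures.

26.5 kg

After draining 53% and refilling: 275 × 0.47 + 39 × 0.53 = 149.92 ppm.
Deficit to target: 190 − 149.92 = 40.08 mg/L.
As CaCO₃: 40.08 mg/L × 597,000 L = 23,930 g; ÷ 100.1 = 239 mol Ca²⁺.
Mass: 239 × 111 = 26,530 g.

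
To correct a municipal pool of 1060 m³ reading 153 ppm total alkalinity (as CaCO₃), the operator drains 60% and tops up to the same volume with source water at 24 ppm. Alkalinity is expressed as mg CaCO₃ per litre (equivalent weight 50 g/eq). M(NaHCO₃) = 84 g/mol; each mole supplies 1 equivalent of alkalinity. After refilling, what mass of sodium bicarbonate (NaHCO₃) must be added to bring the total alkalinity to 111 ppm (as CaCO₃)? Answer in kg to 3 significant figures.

63.0 kg

Volume: 1060 m³ = 1,060,000 L.
After draining 60% and refilling: 153 × 0.40 + 24 × 0.60 = 75.6 ppm.
Deficit to target: 111 − 75.6 = 35.4 mg/L.
As CaCO₃: 35.4 mg/L × 1,060,000 L = 37,520 g; ÷ 50 g/eq ÷ 1 = 750.5 mol NaHCO₃.
Mass: 750.5 × 84 = 63,040 g.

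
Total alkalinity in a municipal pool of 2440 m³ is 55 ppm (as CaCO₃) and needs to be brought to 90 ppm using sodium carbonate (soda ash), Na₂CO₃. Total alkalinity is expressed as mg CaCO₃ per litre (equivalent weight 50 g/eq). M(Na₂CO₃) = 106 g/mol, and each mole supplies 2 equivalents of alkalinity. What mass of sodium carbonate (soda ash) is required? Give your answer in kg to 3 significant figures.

90.5 kg

Volume: 2440 m³ = 2,440,000 L.
Alkalinity to add: (90 − 55) = 35 mg/L as CaCO₃ × 2,440,000 L = 85,400 g as CaCO₃.
Equivalents: 85,400 g ÷ 50 g/eq = 1708 eq.
Each mole of Na₂CO₃ supplies 2 eq, so 1708 / 2 = 854 mol.
Mass: 854 mol × 106 g/mol = 90,520 g.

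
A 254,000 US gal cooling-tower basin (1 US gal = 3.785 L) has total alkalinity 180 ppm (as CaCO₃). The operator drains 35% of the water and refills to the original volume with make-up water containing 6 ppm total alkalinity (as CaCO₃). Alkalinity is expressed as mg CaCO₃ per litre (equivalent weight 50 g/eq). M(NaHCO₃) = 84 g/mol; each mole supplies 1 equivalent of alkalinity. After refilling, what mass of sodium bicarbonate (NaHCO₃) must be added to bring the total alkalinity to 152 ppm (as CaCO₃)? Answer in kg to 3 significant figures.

Volume: 254,000 US gal × 3.785 L/gal = 961,390 L.
After draining 35% and refilling: 180 × 0.65 + 6 × 0.35 = 119.1 ppm.
Deficit to target: 152 − 119.1 = 32.9 mg/L.
As CaCO₃: 32.9 mg/L × 961,390 L = 31,630 g; ÷ 50 g/eq ÷ 1 = 632.6 mol NaHCO₃.
Mass: 632.6 × 84 = 53,140 g.

53.1 kg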